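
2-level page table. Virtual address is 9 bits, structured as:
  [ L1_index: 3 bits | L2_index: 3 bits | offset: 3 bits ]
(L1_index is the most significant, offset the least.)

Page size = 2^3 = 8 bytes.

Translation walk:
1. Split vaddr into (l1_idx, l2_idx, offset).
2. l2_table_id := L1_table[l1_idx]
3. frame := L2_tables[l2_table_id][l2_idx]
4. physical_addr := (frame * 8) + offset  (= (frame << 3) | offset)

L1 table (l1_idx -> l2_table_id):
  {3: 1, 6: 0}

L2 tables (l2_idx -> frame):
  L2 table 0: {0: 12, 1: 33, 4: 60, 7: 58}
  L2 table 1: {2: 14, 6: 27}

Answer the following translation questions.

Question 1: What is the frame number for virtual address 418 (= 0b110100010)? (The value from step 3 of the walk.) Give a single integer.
vaddr = 418: l1_idx=6, l2_idx=4
L1[6] = 0; L2[0][4] = 60

Answer: 60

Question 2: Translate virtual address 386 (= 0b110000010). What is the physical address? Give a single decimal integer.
Answer: 98

Derivation:
vaddr = 386 = 0b110000010
Split: l1_idx=6, l2_idx=0, offset=2
L1[6] = 0
L2[0][0] = 12
paddr = 12 * 8 + 2 = 98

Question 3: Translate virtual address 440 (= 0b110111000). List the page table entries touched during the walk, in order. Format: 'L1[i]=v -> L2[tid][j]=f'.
vaddr = 440 = 0b110111000
Split: l1_idx=6, l2_idx=7, offset=0

Answer: L1[6]=0 -> L2[0][7]=58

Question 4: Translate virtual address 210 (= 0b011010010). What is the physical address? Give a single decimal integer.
Answer: 114

Derivation:
vaddr = 210 = 0b011010010
Split: l1_idx=3, l2_idx=2, offset=2
L1[3] = 1
L2[1][2] = 14
paddr = 14 * 8 + 2 = 114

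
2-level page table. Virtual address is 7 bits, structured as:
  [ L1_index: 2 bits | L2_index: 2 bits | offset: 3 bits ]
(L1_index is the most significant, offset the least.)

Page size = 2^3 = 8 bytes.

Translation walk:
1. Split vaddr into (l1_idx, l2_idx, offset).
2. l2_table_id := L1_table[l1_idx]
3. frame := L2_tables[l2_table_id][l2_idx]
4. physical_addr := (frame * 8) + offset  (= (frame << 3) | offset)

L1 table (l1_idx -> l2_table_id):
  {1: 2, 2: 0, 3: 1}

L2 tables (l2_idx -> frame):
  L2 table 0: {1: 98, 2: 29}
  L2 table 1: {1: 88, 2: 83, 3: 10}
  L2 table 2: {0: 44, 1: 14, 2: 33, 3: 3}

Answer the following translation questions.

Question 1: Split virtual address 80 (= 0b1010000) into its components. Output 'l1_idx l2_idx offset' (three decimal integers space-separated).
vaddr = 80 = 0b1010000
  top 2 bits -> l1_idx = 2
  next 2 bits -> l2_idx = 2
  bottom 3 bits -> offset = 0

Answer: 2 2 0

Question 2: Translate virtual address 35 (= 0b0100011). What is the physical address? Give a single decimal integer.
vaddr = 35 = 0b0100011
Split: l1_idx=1, l2_idx=0, offset=3
L1[1] = 2
L2[2][0] = 44
paddr = 44 * 8 + 3 = 355

Answer: 355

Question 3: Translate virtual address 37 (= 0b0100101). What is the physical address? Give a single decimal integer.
vaddr = 37 = 0b0100101
Split: l1_idx=1, l2_idx=0, offset=5
L1[1] = 2
L2[2][0] = 44
paddr = 44 * 8 + 5 = 357

Answer: 357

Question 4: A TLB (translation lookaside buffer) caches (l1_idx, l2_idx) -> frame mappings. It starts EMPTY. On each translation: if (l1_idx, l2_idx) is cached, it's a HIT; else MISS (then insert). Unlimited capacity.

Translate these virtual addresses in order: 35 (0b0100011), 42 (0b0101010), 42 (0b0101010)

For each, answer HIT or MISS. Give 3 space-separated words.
vaddr=35: (1,0) not in TLB -> MISS, insert
vaddr=42: (1,1) not in TLB -> MISS, insert
vaddr=42: (1,1) in TLB -> HIT

Answer: MISS MISS HIT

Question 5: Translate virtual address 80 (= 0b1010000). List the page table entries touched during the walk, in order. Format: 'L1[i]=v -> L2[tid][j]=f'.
vaddr = 80 = 0b1010000
Split: l1_idx=2, l2_idx=2, offset=0

Answer: L1[2]=0 -> L2[0][2]=29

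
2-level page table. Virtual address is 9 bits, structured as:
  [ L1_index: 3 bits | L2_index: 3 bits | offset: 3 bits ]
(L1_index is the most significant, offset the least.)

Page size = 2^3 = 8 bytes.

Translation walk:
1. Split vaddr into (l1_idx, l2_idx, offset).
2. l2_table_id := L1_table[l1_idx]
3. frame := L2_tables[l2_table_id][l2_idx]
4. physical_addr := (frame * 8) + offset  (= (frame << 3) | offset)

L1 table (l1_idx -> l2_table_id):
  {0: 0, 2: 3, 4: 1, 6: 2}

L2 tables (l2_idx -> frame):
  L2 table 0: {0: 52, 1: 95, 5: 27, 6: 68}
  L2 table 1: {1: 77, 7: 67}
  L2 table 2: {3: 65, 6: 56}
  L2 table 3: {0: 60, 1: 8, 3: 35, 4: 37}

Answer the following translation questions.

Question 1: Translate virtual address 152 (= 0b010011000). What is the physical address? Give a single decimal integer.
vaddr = 152 = 0b010011000
Split: l1_idx=2, l2_idx=3, offset=0
L1[2] = 3
L2[3][3] = 35
paddr = 35 * 8 + 0 = 280

Answer: 280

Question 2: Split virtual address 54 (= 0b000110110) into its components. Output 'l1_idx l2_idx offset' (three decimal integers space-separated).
Answer: 0 6 6

Derivation:
vaddr = 54 = 0b000110110
  top 3 bits -> l1_idx = 0
  next 3 bits -> l2_idx = 6
  bottom 3 bits -> offset = 6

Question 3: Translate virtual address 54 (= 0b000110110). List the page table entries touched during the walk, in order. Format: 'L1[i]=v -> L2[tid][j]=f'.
vaddr = 54 = 0b000110110
Split: l1_idx=0, l2_idx=6, offset=6

Answer: L1[0]=0 -> L2[0][6]=68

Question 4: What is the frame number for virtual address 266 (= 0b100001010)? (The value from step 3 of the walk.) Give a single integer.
Answer: 77

Derivation:
vaddr = 266: l1_idx=4, l2_idx=1
L1[4] = 1; L2[1][1] = 77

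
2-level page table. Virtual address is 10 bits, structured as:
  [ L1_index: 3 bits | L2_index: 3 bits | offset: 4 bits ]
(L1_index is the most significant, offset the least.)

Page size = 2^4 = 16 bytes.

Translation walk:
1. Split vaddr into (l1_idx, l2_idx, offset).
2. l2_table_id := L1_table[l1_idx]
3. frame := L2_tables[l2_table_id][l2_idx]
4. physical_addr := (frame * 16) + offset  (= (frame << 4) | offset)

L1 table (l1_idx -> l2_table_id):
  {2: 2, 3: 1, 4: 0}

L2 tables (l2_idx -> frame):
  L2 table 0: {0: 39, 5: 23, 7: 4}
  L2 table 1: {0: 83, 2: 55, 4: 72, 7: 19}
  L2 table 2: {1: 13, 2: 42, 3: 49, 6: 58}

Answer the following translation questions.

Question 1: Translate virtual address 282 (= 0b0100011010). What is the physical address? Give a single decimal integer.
Answer: 218

Derivation:
vaddr = 282 = 0b0100011010
Split: l1_idx=2, l2_idx=1, offset=10
L1[2] = 2
L2[2][1] = 13
paddr = 13 * 16 + 10 = 218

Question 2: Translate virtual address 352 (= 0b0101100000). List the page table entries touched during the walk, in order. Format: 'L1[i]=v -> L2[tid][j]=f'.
Answer: L1[2]=2 -> L2[2][6]=58

Derivation:
vaddr = 352 = 0b0101100000
Split: l1_idx=2, l2_idx=6, offset=0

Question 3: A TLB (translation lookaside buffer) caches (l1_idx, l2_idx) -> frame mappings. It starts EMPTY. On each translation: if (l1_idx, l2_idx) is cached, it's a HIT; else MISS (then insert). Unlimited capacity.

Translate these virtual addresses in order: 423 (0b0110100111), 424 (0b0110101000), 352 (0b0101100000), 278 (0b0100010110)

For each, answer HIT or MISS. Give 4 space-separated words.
vaddr=423: (3,2) not in TLB -> MISS, insert
vaddr=424: (3,2) in TLB -> HIT
vaddr=352: (2,6) not in TLB -> MISS, insert
vaddr=278: (2,1) not in TLB -> MISS, insert

Answer: MISS HIT MISS MISS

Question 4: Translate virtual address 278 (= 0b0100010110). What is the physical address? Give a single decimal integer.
vaddr = 278 = 0b0100010110
Split: l1_idx=2, l2_idx=1, offset=6
L1[2] = 2
L2[2][1] = 13
paddr = 13 * 16 + 6 = 214

Answer: 214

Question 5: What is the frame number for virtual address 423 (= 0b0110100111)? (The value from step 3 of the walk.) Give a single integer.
vaddr = 423: l1_idx=3, l2_idx=2
L1[3] = 1; L2[1][2] = 55

Answer: 55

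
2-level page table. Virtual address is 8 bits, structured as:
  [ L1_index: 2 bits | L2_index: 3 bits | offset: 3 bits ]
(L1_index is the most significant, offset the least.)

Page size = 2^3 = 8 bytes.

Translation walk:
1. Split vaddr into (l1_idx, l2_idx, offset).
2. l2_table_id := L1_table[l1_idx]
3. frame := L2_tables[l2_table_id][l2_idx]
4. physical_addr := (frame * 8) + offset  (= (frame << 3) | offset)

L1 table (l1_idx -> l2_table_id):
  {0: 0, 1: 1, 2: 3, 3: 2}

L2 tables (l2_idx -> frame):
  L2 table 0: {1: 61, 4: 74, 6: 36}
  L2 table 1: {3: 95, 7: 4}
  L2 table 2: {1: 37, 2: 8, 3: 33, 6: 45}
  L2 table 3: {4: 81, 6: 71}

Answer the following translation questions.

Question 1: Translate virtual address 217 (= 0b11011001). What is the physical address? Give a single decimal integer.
Answer: 265

Derivation:
vaddr = 217 = 0b11011001
Split: l1_idx=3, l2_idx=3, offset=1
L1[3] = 2
L2[2][3] = 33
paddr = 33 * 8 + 1 = 265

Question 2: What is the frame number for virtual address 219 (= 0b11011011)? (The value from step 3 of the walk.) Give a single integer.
Answer: 33

Derivation:
vaddr = 219: l1_idx=3, l2_idx=3
L1[3] = 2; L2[2][3] = 33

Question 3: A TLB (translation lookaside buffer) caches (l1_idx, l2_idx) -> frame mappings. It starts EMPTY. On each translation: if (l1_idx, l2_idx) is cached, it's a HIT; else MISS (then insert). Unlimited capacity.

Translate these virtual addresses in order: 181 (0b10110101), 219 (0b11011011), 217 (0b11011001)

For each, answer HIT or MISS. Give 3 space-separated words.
Answer: MISS MISS HIT

Derivation:
vaddr=181: (2,6) not in TLB -> MISS, insert
vaddr=219: (3,3) not in TLB -> MISS, insert
vaddr=217: (3,3) in TLB -> HIT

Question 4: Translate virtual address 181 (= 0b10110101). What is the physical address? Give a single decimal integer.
Answer: 573

Derivation:
vaddr = 181 = 0b10110101
Split: l1_idx=2, l2_idx=6, offset=5
L1[2] = 3
L2[3][6] = 71
paddr = 71 * 8 + 5 = 573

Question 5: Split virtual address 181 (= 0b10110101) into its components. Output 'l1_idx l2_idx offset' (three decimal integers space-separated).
Answer: 2 6 5

Derivation:
vaddr = 181 = 0b10110101
  top 2 bits -> l1_idx = 2
  next 3 bits -> l2_idx = 6
  bottom 3 bits -> offset = 5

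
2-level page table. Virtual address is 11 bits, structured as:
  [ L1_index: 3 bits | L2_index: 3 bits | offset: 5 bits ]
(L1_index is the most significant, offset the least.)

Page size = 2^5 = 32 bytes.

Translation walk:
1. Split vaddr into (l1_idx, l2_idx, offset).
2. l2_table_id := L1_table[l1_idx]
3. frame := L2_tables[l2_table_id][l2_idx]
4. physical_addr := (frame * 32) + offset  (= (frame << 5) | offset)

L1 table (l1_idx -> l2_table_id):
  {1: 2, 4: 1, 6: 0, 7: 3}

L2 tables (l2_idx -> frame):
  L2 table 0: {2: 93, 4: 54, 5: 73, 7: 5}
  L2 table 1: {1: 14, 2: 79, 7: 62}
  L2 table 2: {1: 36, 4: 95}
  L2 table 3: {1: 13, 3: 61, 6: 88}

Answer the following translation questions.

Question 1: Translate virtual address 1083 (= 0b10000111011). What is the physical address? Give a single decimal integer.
vaddr = 1083 = 0b10000111011
Split: l1_idx=4, l2_idx=1, offset=27
L1[4] = 1
L2[1][1] = 14
paddr = 14 * 32 + 27 = 475

Answer: 475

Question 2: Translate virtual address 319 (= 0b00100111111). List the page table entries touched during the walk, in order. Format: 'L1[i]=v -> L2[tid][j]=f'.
vaddr = 319 = 0b00100111111
Split: l1_idx=1, l2_idx=1, offset=31

Answer: L1[1]=2 -> L2[2][1]=36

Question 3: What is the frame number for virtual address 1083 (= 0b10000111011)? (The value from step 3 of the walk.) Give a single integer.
vaddr = 1083: l1_idx=4, l2_idx=1
L1[4] = 1; L2[1][1] = 14

Answer: 14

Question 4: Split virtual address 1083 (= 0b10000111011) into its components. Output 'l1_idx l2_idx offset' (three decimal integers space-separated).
Answer: 4 1 27

Derivation:
vaddr = 1083 = 0b10000111011
  top 3 bits -> l1_idx = 4
  next 3 bits -> l2_idx = 1
  bottom 5 bits -> offset = 27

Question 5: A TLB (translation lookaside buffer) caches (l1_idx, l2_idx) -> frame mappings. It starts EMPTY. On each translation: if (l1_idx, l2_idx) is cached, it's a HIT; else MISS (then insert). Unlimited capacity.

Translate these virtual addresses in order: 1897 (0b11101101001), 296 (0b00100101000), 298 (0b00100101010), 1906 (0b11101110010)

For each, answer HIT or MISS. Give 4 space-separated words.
Answer: MISS MISS HIT HIT

Derivation:
vaddr=1897: (7,3) not in TLB -> MISS, insert
vaddr=296: (1,1) not in TLB -> MISS, insert
vaddr=298: (1,1) in TLB -> HIT
vaddr=1906: (7,3) in TLB -> HIT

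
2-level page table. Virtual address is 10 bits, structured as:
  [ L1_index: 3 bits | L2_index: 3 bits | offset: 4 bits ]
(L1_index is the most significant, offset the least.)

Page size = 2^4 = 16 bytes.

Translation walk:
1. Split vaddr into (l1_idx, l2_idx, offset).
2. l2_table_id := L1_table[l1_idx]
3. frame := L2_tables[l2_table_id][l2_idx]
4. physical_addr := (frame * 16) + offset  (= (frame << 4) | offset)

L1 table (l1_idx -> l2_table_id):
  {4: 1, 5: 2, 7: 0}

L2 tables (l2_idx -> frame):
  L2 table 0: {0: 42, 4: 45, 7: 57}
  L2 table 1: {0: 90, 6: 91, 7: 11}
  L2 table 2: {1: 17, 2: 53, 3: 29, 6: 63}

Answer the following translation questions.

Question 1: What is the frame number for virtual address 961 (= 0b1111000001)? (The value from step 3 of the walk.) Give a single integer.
Answer: 45

Derivation:
vaddr = 961: l1_idx=7, l2_idx=4
L1[7] = 0; L2[0][4] = 45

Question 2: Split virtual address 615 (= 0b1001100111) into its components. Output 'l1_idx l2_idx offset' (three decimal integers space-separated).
vaddr = 615 = 0b1001100111
  top 3 bits -> l1_idx = 4
  next 3 bits -> l2_idx = 6
  bottom 4 bits -> offset = 7

Answer: 4 6 7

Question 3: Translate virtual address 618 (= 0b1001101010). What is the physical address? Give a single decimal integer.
vaddr = 618 = 0b1001101010
Split: l1_idx=4, l2_idx=6, offset=10
L1[4] = 1
L2[1][6] = 91
paddr = 91 * 16 + 10 = 1466

Answer: 1466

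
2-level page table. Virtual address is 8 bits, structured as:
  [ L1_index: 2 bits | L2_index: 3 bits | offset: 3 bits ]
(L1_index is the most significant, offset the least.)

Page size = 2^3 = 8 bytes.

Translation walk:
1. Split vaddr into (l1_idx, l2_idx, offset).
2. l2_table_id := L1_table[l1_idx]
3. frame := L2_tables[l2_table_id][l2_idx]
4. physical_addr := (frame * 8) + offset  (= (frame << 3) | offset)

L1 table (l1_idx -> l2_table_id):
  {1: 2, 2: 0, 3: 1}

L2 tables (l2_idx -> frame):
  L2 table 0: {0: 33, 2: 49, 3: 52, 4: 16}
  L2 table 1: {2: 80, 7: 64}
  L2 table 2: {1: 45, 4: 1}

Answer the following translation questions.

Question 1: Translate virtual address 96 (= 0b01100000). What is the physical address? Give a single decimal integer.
Answer: 8

Derivation:
vaddr = 96 = 0b01100000
Split: l1_idx=1, l2_idx=4, offset=0
L1[1] = 2
L2[2][4] = 1
paddr = 1 * 8 + 0 = 8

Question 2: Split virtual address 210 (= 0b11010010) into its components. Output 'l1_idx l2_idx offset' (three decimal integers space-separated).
Answer: 3 2 2

Derivation:
vaddr = 210 = 0b11010010
  top 2 bits -> l1_idx = 3
  next 3 bits -> l2_idx = 2
  bottom 3 bits -> offset = 2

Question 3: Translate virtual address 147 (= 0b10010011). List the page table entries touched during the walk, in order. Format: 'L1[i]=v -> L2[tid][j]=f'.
vaddr = 147 = 0b10010011
Split: l1_idx=2, l2_idx=2, offset=3

Answer: L1[2]=0 -> L2[0][2]=49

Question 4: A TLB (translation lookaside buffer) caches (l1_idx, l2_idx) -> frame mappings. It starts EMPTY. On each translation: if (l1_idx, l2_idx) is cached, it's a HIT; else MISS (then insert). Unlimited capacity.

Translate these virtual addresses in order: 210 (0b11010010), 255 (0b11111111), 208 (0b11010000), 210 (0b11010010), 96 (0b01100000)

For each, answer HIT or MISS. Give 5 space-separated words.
Answer: MISS MISS HIT HIT MISS

Derivation:
vaddr=210: (3,2) not in TLB -> MISS, insert
vaddr=255: (3,7) not in TLB -> MISS, insert
vaddr=208: (3,2) in TLB -> HIT
vaddr=210: (3,2) in TLB -> HIT
vaddr=96: (1,4) not in TLB -> MISS, insert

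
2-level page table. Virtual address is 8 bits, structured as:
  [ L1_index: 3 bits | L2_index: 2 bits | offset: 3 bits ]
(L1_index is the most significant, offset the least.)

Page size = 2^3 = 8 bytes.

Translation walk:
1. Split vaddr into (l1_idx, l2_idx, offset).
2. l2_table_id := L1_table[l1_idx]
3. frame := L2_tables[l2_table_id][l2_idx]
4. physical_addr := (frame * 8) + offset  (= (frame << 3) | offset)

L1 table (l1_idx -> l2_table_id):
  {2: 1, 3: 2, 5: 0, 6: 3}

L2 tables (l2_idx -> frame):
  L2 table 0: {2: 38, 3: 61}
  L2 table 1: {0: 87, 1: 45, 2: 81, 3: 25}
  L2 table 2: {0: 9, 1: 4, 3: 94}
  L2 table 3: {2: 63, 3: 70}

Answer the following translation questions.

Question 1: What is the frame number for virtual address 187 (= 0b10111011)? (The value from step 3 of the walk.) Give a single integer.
Answer: 61

Derivation:
vaddr = 187: l1_idx=5, l2_idx=3
L1[5] = 0; L2[0][3] = 61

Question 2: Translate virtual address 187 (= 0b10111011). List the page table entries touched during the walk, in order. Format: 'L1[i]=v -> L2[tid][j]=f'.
vaddr = 187 = 0b10111011
Split: l1_idx=5, l2_idx=3, offset=3

Answer: L1[5]=0 -> L2[0][3]=61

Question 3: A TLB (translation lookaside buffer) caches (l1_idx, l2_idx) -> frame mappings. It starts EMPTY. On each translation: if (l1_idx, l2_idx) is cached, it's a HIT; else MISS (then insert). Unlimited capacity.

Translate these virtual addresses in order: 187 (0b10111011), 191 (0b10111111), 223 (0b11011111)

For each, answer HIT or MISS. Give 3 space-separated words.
vaddr=187: (5,3) not in TLB -> MISS, insert
vaddr=191: (5,3) in TLB -> HIT
vaddr=223: (6,3) not in TLB -> MISS, insert

Answer: MISS HIT MISS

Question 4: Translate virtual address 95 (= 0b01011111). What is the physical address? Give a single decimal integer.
vaddr = 95 = 0b01011111
Split: l1_idx=2, l2_idx=3, offset=7
L1[2] = 1
L2[1][3] = 25
paddr = 25 * 8 + 7 = 207

Answer: 207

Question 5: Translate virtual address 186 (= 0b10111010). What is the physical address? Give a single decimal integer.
vaddr = 186 = 0b10111010
Split: l1_idx=5, l2_idx=3, offset=2
L1[5] = 0
L2[0][3] = 61
paddr = 61 * 8 + 2 = 490

Answer: 490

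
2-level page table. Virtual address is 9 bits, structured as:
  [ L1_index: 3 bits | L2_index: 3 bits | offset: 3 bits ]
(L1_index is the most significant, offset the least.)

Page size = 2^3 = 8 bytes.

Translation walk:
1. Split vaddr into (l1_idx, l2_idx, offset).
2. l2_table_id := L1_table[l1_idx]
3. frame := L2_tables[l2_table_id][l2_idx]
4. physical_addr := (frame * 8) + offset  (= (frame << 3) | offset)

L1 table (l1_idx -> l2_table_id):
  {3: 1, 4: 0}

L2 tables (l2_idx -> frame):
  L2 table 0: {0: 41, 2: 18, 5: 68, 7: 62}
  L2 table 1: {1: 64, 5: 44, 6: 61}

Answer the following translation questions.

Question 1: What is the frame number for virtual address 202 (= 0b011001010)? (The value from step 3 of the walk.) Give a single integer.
vaddr = 202: l1_idx=3, l2_idx=1
L1[3] = 1; L2[1][1] = 64

Answer: 64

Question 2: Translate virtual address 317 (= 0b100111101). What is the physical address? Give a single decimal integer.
vaddr = 317 = 0b100111101
Split: l1_idx=4, l2_idx=7, offset=5
L1[4] = 0
L2[0][7] = 62
paddr = 62 * 8 + 5 = 501

Answer: 501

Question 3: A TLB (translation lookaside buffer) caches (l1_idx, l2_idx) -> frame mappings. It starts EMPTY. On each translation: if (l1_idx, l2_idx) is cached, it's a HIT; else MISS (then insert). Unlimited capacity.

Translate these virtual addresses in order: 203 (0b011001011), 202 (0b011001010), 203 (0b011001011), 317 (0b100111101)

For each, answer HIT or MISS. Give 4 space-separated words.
Answer: MISS HIT HIT MISS

Derivation:
vaddr=203: (3,1) not in TLB -> MISS, insert
vaddr=202: (3,1) in TLB -> HIT
vaddr=203: (3,1) in TLB -> HIT
vaddr=317: (4,7) not in TLB -> MISS, insert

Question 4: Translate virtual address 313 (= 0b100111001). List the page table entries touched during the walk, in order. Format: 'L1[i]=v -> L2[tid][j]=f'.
vaddr = 313 = 0b100111001
Split: l1_idx=4, l2_idx=7, offset=1

Answer: L1[4]=0 -> L2[0][7]=62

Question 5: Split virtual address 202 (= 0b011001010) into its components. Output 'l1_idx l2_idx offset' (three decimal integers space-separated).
vaddr = 202 = 0b011001010
  top 3 bits -> l1_idx = 3
  next 3 bits -> l2_idx = 1
  bottom 3 bits -> offset = 2

Answer: 3 1 2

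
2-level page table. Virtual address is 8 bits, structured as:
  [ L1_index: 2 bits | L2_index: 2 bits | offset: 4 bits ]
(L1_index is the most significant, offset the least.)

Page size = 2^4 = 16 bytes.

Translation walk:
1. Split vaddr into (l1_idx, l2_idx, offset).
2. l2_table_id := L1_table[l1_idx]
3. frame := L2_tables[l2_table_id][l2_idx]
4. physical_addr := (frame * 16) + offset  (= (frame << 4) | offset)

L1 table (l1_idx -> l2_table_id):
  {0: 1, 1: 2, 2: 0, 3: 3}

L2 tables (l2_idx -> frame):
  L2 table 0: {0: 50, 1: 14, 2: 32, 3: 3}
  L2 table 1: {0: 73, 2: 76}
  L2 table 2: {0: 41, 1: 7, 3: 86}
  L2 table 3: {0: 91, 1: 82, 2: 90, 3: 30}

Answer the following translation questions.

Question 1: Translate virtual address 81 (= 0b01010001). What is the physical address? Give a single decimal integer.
Answer: 113

Derivation:
vaddr = 81 = 0b01010001
Split: l1_idx=1, l2_idx=1, offset=1
L1[1] = 2
L2[2][1] = 7
paddr = 7 * 16 + 1 = 113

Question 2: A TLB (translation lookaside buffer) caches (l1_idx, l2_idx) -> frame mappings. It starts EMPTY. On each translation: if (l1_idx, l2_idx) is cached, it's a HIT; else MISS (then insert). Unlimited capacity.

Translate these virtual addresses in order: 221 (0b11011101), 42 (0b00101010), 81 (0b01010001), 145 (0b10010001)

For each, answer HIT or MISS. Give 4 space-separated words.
Answer: MISS MISS MISS MISS

Derivation:
vaddr=221: (3,1) not in TLB -> MISS, insert
vaddr=42: (0,2) not in TLB -> MISS, insert
vaddr=81: (1,1) not in TLB -> MISS, insert
vaddr=145: (2,1) not in TLB -> MISS, insert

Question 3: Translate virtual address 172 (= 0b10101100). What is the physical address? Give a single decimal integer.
Answer: 524

Derivation:
vaddr = 172 = 0b10101100
Split: l1_idx=2, l2_idx=2, offset=12
L1[2] = 0
L2[0][2] = 32
paddr = 32 * 16 + 12 = 524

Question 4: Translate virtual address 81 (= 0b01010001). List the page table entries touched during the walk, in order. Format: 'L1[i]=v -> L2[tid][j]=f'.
Answer: L1[1]=2 -> L2[2][1]=7

Derivation:
vaddr = 81 = 0b01010001
Split: l1_idx=1, l2_idx=1, offset=1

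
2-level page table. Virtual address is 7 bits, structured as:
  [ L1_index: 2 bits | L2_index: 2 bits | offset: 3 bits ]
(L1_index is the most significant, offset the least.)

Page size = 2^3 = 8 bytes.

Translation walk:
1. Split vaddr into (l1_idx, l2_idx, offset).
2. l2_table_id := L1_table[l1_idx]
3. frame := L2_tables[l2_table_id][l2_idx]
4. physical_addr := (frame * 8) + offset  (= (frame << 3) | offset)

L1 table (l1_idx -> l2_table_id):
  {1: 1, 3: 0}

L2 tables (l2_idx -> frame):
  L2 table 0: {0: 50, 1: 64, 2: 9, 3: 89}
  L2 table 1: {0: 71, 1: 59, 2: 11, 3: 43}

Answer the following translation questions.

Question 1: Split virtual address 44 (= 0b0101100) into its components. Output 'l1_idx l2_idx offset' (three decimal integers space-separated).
Answer: 1 1 4

Derivation:
vaddr = 44 = 0b0101100
  top 2 bits -> l1_idx = 1
  next 2 bits -> l2_idx = 1
  bottom 3 bits -> offset = 4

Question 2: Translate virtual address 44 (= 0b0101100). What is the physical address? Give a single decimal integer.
Answer: 476

Derivation:
vaddr = 44 = 0b0101100
Split: l1_idx=1, l2_idx=1, offset=4
L1[1] = 1
L2[1][1] = 59
paddr = 59 * 8 + 4 = 476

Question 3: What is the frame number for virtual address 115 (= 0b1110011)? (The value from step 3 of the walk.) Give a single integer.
vaddr = 115: l1_idx=3, l2_idx=2
L1[3] = 0; L2[0][2] = 9

Answer: 9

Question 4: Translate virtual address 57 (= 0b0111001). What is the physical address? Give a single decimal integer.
Answer: 345

Derivation:
vaddr = 57 = 0b0111001
Split: l1_idx=1, l2_idx=3, offset=1
L1[1] = 1
L2[1][3] = 43
paddr = 43 * 8 + 1 = 345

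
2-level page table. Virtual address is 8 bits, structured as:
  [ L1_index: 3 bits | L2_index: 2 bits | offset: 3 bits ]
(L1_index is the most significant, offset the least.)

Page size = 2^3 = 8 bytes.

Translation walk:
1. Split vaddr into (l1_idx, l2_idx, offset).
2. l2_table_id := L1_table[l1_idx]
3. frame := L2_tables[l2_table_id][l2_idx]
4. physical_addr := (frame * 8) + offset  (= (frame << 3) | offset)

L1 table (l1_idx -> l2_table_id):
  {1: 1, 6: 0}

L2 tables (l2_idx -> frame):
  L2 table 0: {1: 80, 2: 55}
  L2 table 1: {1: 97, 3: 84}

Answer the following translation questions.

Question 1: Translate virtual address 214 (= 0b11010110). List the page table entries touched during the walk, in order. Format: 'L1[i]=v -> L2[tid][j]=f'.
vaddr = 214 = 0b11010110
Split: l1_idx=6, l2_idx=2, offset=6

Answer: L1[6]=0 -> L2[0][2]=55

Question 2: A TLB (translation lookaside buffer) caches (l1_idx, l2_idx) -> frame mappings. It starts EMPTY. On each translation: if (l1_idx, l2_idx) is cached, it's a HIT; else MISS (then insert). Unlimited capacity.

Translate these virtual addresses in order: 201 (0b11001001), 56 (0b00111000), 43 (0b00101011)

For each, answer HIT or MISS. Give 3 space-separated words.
Answer: MISS MISS MISS

Derivation:
vaddr=201: (6,1) not in TLB -> MISS, insert
vaddr=56: (1,3) not in TLB -> MISS, insert
vaddr=43: (1,1) not in TLB -> MISS, insert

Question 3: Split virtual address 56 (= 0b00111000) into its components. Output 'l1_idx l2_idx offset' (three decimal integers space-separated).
vaddr = 56 = 0b00111000
  top 3 bits -> l1_idx = 1
  next 2 bits -> l2_idx = 3
  bottom 3 bits -> offset = 0

Answer: 1 3 0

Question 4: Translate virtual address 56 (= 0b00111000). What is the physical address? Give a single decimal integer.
Answer: 672

Derivation:
vaddr = 56 = 0b00111000
Split: l1_idx=1, l2_idx=3, offset=0
L1[1] = 1
L2[1][3] = 84
paddr = 84 * 8 + 0 = 672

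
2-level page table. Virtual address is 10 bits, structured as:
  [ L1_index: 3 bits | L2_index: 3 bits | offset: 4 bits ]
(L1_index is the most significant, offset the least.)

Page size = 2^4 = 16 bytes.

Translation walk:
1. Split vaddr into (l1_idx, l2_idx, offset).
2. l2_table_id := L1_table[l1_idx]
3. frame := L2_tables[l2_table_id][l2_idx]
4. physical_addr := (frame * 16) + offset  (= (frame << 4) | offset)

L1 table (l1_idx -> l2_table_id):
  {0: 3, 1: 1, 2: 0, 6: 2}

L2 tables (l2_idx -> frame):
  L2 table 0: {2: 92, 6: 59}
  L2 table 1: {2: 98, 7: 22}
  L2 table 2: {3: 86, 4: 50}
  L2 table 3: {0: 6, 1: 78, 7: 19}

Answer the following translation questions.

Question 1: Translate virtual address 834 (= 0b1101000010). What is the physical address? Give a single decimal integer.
Answer: 802

Derivation:
vaddr = 834 = 0b1101000010
Split: l1_idx=6, l2_idx=4, offset=2
L1[6] = 2
L2[2][4] = 50
paddr = 50 * 16 + 2 = 802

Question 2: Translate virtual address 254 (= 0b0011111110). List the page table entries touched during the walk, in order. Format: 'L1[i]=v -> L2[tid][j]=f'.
vaddr = 254 = 0b0011111110
Split: l1_idx=1, l2_idx=7, offset=14

Answer: L1[1]=1 -> L2[1][7]=22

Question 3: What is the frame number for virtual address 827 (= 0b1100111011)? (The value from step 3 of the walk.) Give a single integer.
Answer: 86

Derivation:
vaddr = 827: l1_idx=6, l2_idx=3
L1[6] = 2; L2[2][3] = 86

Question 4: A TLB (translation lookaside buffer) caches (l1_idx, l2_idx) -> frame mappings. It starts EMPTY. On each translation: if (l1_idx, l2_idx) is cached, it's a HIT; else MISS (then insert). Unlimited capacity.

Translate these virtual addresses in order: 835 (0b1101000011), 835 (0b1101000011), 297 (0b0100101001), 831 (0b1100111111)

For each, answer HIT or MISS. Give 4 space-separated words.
vaddr=835: (6,4) not in TLB -> MISS, insert
vaddr=835: (6,4) in TLB -> HIT
vaddr=297: (2,2) not in TLB -> MISS, insert
vaddr=831: (6,3) not in TLB -> MISS, insert

Answer: MISS HIT MISS MISS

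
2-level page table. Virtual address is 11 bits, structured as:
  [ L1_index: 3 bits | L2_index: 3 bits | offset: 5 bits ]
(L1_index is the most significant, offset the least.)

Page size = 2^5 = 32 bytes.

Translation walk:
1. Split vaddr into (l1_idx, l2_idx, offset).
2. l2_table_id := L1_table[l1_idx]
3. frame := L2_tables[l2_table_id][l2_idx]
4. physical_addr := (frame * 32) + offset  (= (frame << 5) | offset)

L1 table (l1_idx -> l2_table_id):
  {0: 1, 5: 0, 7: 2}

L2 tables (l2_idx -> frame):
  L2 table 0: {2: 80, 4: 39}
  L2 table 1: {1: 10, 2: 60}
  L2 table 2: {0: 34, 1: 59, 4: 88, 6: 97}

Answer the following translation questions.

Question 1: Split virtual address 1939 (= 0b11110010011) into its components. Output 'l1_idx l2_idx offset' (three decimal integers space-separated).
vaddr = 1939 = 0b11110010011
  top 3 bits -> l1_idx = 7
  next 3 bits -> l2_idx = 4
  bottom 5 bits -> offset = 19

Answer: 7 4 19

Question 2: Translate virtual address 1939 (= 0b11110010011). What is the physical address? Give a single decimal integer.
vaddr = 1939 = 0b11110010011
Split: l1_idx=7, l2_idx=4, offset=19
L1[7] = 2
L2[2][4] = 88
paddr = 88 * 32 + 19 = 2835

Answer: 2835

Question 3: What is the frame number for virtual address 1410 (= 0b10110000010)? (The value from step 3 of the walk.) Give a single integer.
vaddr = 1410: l1_idx=5, l2_idx=4
L1[5] = 0; L2[0][4] = 39

Answer: 39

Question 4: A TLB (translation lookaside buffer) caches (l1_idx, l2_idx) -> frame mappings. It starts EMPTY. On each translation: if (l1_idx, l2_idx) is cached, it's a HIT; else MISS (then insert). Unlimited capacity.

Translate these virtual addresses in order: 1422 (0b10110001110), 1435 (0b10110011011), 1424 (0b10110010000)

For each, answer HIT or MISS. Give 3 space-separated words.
vaddr=1422: (5,4) not in TLB -> MISS, insert
vaddr=1435: (5,4) in TLB -> HIT
vaddr=1424: (5,4) in TLB -> HIT

Answer: MISS HIT HIT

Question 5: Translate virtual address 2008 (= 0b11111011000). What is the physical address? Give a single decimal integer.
vaddr = 2008 = 0b11111011000
Split: l1_idx=7, l2_idx=6, offset=24
L1[7] = 2
L2[2][6] = 97
paddr = 97 * 32 + 24 = 3128

Answer: 3128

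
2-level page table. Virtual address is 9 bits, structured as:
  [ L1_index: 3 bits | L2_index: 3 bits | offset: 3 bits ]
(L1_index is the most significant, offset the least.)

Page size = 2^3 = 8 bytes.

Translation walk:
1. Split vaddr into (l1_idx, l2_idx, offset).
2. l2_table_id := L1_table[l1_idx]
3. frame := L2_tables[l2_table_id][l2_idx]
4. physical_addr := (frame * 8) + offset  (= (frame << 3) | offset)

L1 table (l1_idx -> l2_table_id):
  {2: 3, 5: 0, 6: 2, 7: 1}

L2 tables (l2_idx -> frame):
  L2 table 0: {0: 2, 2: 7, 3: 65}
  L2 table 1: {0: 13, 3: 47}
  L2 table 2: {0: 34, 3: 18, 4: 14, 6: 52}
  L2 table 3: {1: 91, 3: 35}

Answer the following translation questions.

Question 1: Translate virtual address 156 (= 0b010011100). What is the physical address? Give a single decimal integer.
Answer: 284

Derivation:
vaddr = 156 = 0b010011100
Split: l1_idx=2, l2_idx=3, offset=4
L1[2] = 3
L2[3][3] = 35
paddr = 35 * 8 + 4 = 284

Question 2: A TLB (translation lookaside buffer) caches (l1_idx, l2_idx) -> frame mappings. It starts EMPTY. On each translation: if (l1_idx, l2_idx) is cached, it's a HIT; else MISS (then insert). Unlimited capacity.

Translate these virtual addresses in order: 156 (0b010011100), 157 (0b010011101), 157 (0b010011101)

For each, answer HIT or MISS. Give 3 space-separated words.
vaddr=156: (2,3) not in TLB -> MISS, insert
vaddr=157: (2,3) in TLB -> HIT
vaddr=157: (2,3) in TLB -> HIT

Answer: MISS HIT HIT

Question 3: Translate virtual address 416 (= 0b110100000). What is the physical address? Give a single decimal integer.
vaddr = 416 = 0b110100000
Split: l1_idx=6, l2_idx=4, offset=0
L1[6] = 2
L2[2][4] = 14
paddr = 14 * 8 + 0 = 112

Answer: 112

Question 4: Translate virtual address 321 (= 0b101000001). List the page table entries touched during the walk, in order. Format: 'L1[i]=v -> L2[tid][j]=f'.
vaddr = 321 = 0b101000001
Split: l1_idx=5, l2_idx=0, offset=1

Answer: L1[5]=0 -> L2[0][0]=2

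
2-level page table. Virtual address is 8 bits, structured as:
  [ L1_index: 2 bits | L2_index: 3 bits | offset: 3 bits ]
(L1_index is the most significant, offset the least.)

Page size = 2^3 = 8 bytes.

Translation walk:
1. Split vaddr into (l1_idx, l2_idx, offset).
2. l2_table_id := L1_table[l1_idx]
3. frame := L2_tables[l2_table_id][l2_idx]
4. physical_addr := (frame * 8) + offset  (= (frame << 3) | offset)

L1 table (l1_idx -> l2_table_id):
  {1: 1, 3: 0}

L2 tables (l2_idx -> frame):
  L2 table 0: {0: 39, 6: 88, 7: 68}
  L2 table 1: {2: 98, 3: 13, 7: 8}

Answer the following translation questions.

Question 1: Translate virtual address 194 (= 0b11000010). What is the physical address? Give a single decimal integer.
vaddr = 194 = 0b11000010
Split: l1_idx=3, l2_idx=0, offset=2
L1[3] = 0
L2[0][0] = 39
paddr = 39 * 8 + 2 = 314

Answer: 314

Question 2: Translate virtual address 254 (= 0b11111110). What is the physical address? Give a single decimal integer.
Answer: 550

Derivation:
vaddr = 254 = 0b11111110
Split: l1_idx=3, l2_idx=7, offset=6
L1[3] = 0
L2[0][7] = 68
paddr = 68 * 8 + 6 = 550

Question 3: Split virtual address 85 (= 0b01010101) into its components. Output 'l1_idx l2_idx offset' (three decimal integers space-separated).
Answer: 1 2 5

Derivation:
vaddr = 85 = 0b01010101
  top 2 bits -> l1_idx = 1
  next 3 bits -> l2_idx = 2
  bottom 3 bits -> offset = 5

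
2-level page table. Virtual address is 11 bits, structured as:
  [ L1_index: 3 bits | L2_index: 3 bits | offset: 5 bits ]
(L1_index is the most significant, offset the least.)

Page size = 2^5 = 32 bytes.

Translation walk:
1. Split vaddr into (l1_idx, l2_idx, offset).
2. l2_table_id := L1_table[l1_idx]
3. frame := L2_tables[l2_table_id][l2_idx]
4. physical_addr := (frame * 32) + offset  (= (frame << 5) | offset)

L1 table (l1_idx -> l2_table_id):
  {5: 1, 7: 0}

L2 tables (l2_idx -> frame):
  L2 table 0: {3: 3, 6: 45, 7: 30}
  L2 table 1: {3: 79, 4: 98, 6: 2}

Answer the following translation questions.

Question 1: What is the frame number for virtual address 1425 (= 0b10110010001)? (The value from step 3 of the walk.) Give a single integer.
vaddr = 1425: l1_idx=5, l2_idx=4
L1[5] = 1; L2[1][4] = 98

Answer: 98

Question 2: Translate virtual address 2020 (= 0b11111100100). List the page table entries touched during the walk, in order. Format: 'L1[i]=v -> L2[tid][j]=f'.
vaddr = 2020 = 0b11111100100
Split: l1_idx=7, l2_idx=7, offset=4

Answer: L1[7]=0 -> L2[0][7]=30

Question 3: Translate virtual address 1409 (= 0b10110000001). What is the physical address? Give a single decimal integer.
vaddr = 1409 = 0b10110000001
Split: l1_idx=5, l2_idx=4, offset=1
L1[5] = 1
L2[1][4] = 98
paddr = 98 * 32 + 1 = 3137

Answer: 3137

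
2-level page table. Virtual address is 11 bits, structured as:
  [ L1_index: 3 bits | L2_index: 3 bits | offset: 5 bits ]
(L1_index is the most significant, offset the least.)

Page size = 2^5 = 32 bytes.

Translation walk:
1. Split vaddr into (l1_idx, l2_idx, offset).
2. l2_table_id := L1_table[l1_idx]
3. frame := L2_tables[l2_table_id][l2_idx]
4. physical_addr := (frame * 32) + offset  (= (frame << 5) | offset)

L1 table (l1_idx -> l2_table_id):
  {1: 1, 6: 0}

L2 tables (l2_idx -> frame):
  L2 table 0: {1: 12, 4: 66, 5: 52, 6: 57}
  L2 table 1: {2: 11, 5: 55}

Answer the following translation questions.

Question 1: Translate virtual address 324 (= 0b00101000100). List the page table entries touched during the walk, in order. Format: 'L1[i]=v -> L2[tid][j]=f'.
vaddr = 324 = 0b00101000100
Split: l1_idx=1, l2_idx=2, offset=4

Answer: L1[1]=1 -> L2[1][2]=11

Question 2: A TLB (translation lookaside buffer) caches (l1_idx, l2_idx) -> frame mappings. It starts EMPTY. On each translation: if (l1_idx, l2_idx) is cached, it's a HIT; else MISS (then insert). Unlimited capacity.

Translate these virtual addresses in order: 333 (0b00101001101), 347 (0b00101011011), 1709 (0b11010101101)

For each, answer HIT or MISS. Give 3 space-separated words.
Answer: MISS HIT MISS

Derivation:
vaddr=333: (1,2) not in TLB -> MISS, insert
vaddr=347: (1,2) in TLB -> HIT
vaddr=1709: (6,5) not in TLB -> MISS, insert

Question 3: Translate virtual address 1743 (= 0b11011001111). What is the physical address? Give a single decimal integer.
Answer: 1839

Derivation:
vaddr = 1743 = 0b11011001111
Split: l1_idx=6, l2_idx=6, offset=15
L1[6] = 0
L2[0][6] = 57
paddr = 57 * 32 + 15 = 1839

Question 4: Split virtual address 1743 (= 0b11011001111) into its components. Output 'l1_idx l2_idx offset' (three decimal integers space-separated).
Answer: 6 6 15

Derivation:
vaddr = 1743 = 0b11011001111
  top 3 bits -> l1_idx = 6
  next 3 bits -> l2_idx = 6
  bottom 5 bits -> offset = 15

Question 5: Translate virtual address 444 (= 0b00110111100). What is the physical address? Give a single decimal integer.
vaddr = 444 = 0b00110111100
Split: l1_idx=1, l2_idx=5, offset=28
L1[1] = 1
L2[1][5] = 55
paddr = 55 * 32 + 28 = 1788

Answer: 1788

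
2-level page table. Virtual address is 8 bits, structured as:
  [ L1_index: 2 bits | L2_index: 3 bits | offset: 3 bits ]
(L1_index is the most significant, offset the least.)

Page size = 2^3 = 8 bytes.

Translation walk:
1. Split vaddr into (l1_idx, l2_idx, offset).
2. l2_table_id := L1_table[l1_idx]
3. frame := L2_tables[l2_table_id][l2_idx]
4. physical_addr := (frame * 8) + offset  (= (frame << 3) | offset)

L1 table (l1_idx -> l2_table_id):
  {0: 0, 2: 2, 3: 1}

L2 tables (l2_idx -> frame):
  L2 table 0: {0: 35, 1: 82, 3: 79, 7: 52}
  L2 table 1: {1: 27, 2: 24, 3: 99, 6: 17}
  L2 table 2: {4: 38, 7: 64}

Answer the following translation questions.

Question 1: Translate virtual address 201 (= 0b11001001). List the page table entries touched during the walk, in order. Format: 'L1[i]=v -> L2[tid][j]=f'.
Answer: L1[3]=1 -> L2[1][1]=27

Derivation:
vaddr = 201 = 0b11001001
Split: l1_idx=3, l2_idx=1, offset=1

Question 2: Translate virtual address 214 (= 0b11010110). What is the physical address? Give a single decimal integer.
Answer: 198

Derivation:
vaddr = 214 = 0b11010110
Split: l1_idx=3, l2_idx=2, offset=6
L1[3] = 1
L2[1][2] = 24
paddr = 24 * 8 + 6 = 198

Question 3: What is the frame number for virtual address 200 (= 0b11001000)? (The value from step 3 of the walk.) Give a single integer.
vaddr = 200: l1_idx=3, l2_idx=1
L1[3] = 1; L2[1][1] = 27

Answer: 27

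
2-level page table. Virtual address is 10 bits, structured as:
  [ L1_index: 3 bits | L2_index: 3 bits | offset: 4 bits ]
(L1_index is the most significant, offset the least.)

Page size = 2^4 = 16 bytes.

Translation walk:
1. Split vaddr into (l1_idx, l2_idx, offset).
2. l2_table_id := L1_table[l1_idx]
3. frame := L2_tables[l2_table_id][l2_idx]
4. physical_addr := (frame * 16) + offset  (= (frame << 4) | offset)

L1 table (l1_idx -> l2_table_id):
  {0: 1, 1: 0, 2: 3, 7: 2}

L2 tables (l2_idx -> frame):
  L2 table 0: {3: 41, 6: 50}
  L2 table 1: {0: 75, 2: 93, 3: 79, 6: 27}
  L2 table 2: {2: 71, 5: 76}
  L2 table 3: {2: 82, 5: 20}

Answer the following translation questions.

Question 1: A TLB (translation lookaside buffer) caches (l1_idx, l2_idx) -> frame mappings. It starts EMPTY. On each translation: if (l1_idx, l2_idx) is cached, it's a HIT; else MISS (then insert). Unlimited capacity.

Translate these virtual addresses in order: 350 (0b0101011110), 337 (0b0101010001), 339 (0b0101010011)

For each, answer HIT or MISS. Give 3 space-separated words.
Answer: MISS HIT HIT

Derivation:
vaddr=350: (2,5) not in TLB -> MISS, insert
vaddr=337: (2,5) in TLB -> HIT
vaddr=339: (2,5) in TLB -> HIT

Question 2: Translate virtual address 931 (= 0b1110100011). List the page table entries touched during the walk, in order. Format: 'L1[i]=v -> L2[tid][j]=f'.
Answer: L1[7]=2 -> L2[2][2]=71

Derivation:
vaddr = 931 = 0b1110100011
Split: l1_idx=7, l2_idx=2, offset=3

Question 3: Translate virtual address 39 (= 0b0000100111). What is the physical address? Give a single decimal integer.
Answer: 1495

Derivation:
vaddr = 39 = 0b0000100111
Split: l1_idx=0, l2_idx=2, offset=7
L1[0] = 1
L2[1][2] = 93
paddr = 93 * 16 + 7 = 1495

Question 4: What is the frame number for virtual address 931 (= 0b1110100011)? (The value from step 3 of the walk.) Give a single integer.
vaddr = 931: l1_idx=7, l2_idx=2
L1[7] = 2; L2[2][2] = 71

Answer: 71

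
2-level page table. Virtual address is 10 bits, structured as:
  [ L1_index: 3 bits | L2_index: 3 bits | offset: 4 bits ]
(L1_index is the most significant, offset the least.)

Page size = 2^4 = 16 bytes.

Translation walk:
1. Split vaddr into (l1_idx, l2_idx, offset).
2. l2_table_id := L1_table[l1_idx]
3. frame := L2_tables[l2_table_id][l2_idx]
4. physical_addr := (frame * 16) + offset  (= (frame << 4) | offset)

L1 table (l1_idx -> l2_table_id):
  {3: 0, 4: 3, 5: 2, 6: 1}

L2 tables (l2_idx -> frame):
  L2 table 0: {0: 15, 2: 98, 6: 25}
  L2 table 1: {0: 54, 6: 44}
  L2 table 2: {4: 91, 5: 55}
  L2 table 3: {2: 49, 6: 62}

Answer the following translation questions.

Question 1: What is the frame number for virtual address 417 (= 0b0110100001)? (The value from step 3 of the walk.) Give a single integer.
Answer: 98

Derivation:
vaddr = 417: l1_idx=3, l2_idx=2
L1[3] = 0; L2[0][2] = 98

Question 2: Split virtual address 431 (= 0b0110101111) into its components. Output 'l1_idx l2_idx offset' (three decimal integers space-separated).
Answer: 3 2 15

Derivation:
vaddr = 431 = 0b0110101111
  top 3 bits -> l1_idx = 3
  next 3 bits -> l2_idx = 2
  bottom 4 bits -> offset = 15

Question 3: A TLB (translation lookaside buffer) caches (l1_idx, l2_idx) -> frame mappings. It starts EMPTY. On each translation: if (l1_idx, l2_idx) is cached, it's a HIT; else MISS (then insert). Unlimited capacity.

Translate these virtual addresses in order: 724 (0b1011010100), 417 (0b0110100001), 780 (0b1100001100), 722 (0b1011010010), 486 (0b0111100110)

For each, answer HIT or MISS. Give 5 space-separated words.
vaddr=724: (5,5) not in TLB -> MISS, insert
vaddr=417: (3,2) not in TLB -> MISS, insert
vaddr=780: (6,0) not in TLB -> MISS, insert
vaddr=722: (5,5) in TLB -> HIT
vaddr=486: (3,6) not in TLB -> MISS, insert

Answer: MISS MISS MISS HIT MISS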